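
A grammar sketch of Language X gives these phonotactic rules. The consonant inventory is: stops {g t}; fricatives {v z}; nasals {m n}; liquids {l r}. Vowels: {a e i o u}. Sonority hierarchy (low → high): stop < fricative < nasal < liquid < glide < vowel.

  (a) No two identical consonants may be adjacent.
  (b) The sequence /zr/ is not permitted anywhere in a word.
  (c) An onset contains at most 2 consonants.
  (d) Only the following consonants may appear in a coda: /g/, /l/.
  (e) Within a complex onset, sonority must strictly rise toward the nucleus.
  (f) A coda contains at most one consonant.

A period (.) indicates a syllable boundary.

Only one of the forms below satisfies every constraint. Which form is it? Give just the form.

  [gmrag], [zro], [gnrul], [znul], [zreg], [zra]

[gmrag] — violates constraint (c): syllable 1 onset /gmr/ has 3 consonants (> 2) → not permitted
[zro] — violates constraint (b): contains banned sequence /zr/ → not permitted
[gnrul] — violates constraint (c): syllable 1 onset /gnr/ has 3 consonants (> 2) → not permitted
[znul] — σ1 onset /zn/ (2→3 rises), coda /l/ ok → permitted
[zreg] — violates constraint (b): contains banned sequence /zr/ → not permitted
[zra] — violates constraint (b): contains banned sequence /zr/ → not permitted

[znul]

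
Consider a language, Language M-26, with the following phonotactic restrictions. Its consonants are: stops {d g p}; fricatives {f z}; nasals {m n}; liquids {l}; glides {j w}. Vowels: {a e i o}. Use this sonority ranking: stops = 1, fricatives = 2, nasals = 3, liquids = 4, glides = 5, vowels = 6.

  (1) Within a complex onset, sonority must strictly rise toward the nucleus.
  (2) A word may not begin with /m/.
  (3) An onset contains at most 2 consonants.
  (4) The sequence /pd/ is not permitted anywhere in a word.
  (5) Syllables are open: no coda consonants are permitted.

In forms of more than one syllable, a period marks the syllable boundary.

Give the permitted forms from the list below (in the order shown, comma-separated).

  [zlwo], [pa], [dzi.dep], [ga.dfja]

[zlwo] — violates constraint 3: syllable 1 onset /zlw/ has 3 consonants (> 2) → not permitted
[pa] — σ1 onset /p/, coda /∅/ ok → permitted
[dzi.dep] — violates constraint 5: syllable 2 coda /p/ has 1 consonant (> 0) → not permitted
[ga.dfja] — violates constraint 3: syllable 2 onset /dfj/ has 3 consonants (> 2) → not permitted

[pa]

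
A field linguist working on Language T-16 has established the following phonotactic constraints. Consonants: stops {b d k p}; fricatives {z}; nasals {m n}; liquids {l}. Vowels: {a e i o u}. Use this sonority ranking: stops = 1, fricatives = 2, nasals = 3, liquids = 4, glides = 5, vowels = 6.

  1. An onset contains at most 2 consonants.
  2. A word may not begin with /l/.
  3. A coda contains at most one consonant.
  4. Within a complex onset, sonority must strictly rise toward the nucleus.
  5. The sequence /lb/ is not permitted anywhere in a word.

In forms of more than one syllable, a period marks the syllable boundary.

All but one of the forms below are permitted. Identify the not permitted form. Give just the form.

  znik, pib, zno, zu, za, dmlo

znik — σ1 onset /zn/ (2→3 rises), coda /k/ ok → permitted
pib — σ1 onset /p/, coda /b/ ok → permitted
zno — σ1 onset /zn/ (2→3 rises), coda /∅/ ok → permitted
zu — σ1 onset /z/, coda /∅/ ok → permitted
za — σ1 onset /z/, coda /∅/ ok → permitted
dmlo — violates constraint 1: syllable 1 onset /dml/ has 3 consonants (> 2) → not permitted

dmlo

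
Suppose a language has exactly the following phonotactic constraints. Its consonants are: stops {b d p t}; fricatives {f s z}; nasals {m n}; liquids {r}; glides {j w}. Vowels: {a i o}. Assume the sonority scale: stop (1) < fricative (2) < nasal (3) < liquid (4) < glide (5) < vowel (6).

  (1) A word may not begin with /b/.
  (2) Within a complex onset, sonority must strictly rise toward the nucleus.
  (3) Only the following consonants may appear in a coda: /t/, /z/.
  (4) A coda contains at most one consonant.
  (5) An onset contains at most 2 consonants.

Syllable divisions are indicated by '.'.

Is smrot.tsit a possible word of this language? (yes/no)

smrot.tsit — violates constraint 5: syllable 1 onset /smr/ has 3 consonants (> 2) → illicit

no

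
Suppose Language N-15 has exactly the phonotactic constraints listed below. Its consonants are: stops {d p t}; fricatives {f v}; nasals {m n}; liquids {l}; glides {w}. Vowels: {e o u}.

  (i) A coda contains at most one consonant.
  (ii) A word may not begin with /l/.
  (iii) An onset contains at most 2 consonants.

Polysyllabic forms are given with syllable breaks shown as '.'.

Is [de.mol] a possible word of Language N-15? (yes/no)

yes

[de.mol] — σ1 onset /d/, coda /∅/ ok; σ2 onset /m/, coda /l/ ok → well-formed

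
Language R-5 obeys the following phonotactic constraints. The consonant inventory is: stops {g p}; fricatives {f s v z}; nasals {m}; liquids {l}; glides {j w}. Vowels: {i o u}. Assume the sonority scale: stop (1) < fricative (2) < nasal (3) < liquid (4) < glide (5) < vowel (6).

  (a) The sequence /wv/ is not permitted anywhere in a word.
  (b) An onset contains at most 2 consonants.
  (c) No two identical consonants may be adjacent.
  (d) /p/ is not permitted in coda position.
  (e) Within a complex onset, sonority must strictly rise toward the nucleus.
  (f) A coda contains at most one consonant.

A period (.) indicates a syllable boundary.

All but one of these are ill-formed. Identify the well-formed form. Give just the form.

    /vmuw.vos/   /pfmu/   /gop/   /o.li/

/vmuw.vos/ — violates constraint (a): contains banned sequence /wv/ → ill-formed
/pfmu/ — violates constraint (b): syllable 1 onset /pfm/ has 3 consonants (> 2) → ill-formed
/gop/ — violates constraint (d): syllable 1 coda contains /p/ → ill-formed
/o.li/ — σ1 onset /∅/, coda /∅/ ok; σ2 onset /l/, coda /∅/ ok → well-formed

/o.li/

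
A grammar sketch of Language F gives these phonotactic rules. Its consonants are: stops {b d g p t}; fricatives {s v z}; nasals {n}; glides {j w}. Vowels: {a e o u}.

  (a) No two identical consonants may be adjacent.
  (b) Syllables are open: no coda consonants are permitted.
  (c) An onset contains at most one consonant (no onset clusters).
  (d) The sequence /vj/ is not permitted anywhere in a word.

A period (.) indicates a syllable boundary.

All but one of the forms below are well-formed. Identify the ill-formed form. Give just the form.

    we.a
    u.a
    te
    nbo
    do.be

we.a — σ1 onset /w/, coda /∅/ ok; σ2 onset /∅/, coda /∅/ ok → well-formed
u.a — σ1 onset /∅/, coda /∅/ ok; σ2 onset /∅/, coda /∅/ ok → well-formed
te — σ1 onset /t/, coda /∅/ ok → well-formed
nbo — violates constraint (c): syllable 1 onset /nb/ has 2 consonants (> 1) → ill-formed
do.be — σ1 onset /d/, coda /∅/ ok; σ2 onset /b/, coda /∅/ ok → well-formed

nbo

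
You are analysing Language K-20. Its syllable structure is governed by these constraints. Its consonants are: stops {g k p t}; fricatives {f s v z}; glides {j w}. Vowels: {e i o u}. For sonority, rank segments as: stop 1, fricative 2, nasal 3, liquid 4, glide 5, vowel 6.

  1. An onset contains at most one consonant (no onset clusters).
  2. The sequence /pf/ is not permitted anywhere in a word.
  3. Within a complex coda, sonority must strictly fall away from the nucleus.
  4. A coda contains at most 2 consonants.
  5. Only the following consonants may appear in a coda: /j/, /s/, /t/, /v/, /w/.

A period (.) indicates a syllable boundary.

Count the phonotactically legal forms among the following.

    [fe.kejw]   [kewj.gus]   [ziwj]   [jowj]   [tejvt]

[fe.kejw] — violates constraint 3: syllable 2 coda /jw/: /j/ (glide, 5) → /w/ (glide, 5) does not fall → phonotactically illegal
[kewj.gus] — violates constraint 3: syllable 1 coda /wj/: /w/ (glide, 5) → /j/ (glide, 5) does not fall → phonotactically illegal
[ziwj] — violates constraint 3: syllable 1 coda /wj/: /w/ (glide, 5) → /j/ (glide, 5) does not fall → phonotactically illegal
[jowj] — violates constraint 3: syllable 1 coda /wj/: /w/ (glide, 5) → /j/ (glide, 5) does not fall → phonotactically illegal
[tejvt] — violates constraint 4: syllable 1 coda /jvt/ has 3 consonants (> 2) → phonotactically illegal
No form is phonotactically legal → 0.

0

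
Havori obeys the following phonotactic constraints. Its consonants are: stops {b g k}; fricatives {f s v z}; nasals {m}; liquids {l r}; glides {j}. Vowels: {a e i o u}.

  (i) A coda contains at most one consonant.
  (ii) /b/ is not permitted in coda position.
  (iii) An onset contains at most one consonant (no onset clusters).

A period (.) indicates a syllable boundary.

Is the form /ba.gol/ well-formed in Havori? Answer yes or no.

/ba.gol/ — σ1 onset /b/, coda /∅/ ok; σ2 onset /g/, coda /l/ ok → well-formed

yes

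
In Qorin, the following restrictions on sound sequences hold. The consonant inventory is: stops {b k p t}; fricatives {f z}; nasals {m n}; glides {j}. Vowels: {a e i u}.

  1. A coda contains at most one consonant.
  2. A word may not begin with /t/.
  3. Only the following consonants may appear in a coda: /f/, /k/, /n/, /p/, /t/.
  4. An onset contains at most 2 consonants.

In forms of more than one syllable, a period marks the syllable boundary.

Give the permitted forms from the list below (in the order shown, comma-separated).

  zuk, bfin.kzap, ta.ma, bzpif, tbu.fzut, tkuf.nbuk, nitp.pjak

zuk, bfin.kzap

zuk — σ1 onset /z/, coda /k/ ok → permitted
bfin.kzap — σ1 onset /bf/ (2C), coda /n/ ok; σ2 onset /kz/ (2C), coda /p/ ok → permitted
ta.ma — violates constraint 2: word begins with /t/ → not permitted
bzpif — violates constraint 4: syllable 1 onset /bzp/ has 3 consonants (> 2) → not permitted
tbu.fzut — violates constraint 2: word begins with /t/ → not permitted
tkuf.nbuk — violates constraint 2: word begins with /t/ → not permitted
nitp.pjak — violates constraint 1: syllable 1 coda /tp/ has 2 consonants (> 1) → not permitted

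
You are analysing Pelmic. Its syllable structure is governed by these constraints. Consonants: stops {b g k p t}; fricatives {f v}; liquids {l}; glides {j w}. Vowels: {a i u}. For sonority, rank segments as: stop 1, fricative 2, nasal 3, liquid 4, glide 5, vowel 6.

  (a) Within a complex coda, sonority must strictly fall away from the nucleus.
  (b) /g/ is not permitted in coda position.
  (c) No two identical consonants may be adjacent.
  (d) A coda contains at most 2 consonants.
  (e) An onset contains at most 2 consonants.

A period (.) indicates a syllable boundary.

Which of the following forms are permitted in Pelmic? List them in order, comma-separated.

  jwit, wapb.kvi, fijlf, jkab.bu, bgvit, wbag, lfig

jwit — σ1 onset /jw/ (2C), coda /t/ ok → permitted
wapb.kvi — violates constraint (a): syllable 1 coda /pb/: /p/ (stop, 1) → /b/ (stop, 1) does not fall → not permitted
fijlf — violates constraint (d): syllable 1 coda /jlf/ has 3 consonants (> 2) → not permitted
jkab.bu — violates constraint (c): adjacent identical consonants /bb/ → not permitted
bgvit — violates constraint (e): syllable 1 onset /bgv/ has 3 consonants (> 2) → not permitted
wbag — violates constraint (b): syllable 1 coda contains /g/ → not permitted
lfig — violates constraint (b): syllable 1 coda contains /g/ → not permitted

jwit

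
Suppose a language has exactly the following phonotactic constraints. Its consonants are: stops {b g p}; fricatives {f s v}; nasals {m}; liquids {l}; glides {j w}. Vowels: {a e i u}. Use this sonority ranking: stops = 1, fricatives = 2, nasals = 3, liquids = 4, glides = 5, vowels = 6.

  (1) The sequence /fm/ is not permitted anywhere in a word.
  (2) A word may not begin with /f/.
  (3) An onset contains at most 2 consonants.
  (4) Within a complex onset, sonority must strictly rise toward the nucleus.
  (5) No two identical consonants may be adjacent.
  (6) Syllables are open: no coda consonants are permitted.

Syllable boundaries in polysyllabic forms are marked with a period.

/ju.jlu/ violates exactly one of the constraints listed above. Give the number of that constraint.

/ju.jlu/: syllable 2 onset /jl/: /j/ (glide, 5) → /l/ (liquid, 4) does not rise.
This is a violation of constraint 4: "Within a complex onset, sonority must strictly rise toward the nucleus."
The remaining constraints (1, 2, 3, 5, 6) are satisfied.

4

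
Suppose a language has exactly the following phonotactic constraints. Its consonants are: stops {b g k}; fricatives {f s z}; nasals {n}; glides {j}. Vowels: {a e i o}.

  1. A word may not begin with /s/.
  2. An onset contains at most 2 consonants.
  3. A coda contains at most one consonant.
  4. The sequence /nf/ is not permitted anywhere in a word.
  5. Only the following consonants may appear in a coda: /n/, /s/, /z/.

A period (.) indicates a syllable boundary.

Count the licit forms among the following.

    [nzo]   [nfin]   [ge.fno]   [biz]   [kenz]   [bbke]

[nzo] — σ1 onset /nz/ (2C), coda /∅/ ok → licit
[nfin] — violates constraint 4: contains banned sequence /nf/ → illicit
[ge.fno] — σ1 onset /g/, coda /∅/ ok; σ2 onset /fn/ (2C), coda /∅/ ok → licit
[biz] — σ1 onset /b/, coda /z/ ok → licit
[kenz] — violates constraint 3: syllable 1 coda /nz/ has 2 consonants (> 1) → illicit
[bbke] — violates constraint 2: syllable 1 onset /bbk/ has 3 consonants (> 2) → illicit
Licit: [nzo], [ge.fno], [biz] → 3.

3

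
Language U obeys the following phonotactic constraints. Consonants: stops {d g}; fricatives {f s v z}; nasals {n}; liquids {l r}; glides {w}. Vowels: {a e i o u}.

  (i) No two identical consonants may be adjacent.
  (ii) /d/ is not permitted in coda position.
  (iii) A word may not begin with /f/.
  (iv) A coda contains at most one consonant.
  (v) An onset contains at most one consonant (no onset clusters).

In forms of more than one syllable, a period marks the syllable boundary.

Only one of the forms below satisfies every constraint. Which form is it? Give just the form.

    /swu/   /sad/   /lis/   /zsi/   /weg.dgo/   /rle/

/swu/ — violates constraint (v): syllable 1 onset /sw/ has 2 consonants (> 1) → phonotactically illegal
/sad/ — violates constraint (ii): syllable 1 coda contains /d/ → phonotactically illegal
/lis/ — σ1 onset /l/, coda /s/ ok → phonotactically legal
/zsi/ — violates constraint (v): syllable 1 onset /zs/ has 2 consonants (> 1) → phonotactically illegal
/weg.dgo/ — violates constraint (v): syllable 2 onset /dg/ has 2 consonants (> 1) → phonotactically illegal
/rle/ — violates constraint (v): syllable 1 onset /rl/ has 2 consonants (> 1) → phonotactically illegal

/lis/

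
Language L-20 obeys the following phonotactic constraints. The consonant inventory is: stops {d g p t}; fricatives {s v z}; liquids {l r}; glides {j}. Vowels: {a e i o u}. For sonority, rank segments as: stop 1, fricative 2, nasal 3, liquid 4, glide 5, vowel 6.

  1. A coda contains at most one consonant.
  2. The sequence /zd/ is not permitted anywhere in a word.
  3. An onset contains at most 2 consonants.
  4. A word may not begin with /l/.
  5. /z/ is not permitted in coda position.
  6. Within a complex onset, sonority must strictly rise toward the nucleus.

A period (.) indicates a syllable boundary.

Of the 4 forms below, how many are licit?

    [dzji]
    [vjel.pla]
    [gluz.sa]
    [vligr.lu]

[dzji] — violates constraint 3: syllable 1 onset /dzj/ has 3 consonants (> 2) → illicit
[vjel.pla] — σ1 onset /vj/ (2→5 rises), coda /l/ ok; σ2 onset /pl/ (1→4 rises), coda /∅/ ok → licit
[gluz.sa] — violates constraint 5: syllable 1 coda contains /z/ → illicit
[vligr.lu] — violates constraint 1: syllable 1 coda /gr/ has 2 consonants (> 1) → illicit
Licit: [vjel.pla] → 1.

1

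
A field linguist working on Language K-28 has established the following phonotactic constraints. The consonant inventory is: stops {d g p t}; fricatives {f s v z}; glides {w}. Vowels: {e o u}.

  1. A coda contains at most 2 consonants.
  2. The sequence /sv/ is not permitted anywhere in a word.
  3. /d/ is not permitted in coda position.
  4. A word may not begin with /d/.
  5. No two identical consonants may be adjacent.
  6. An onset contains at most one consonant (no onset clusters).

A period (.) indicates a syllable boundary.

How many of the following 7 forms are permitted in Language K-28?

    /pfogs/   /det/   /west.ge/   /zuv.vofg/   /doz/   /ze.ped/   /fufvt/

/pfogs/ — violates constraint 6: syllable 1 onset /pf/ has 2 consonants (> 1) → not permitted
/det/ — violates constraint 4: word begins with /d/ → not permitted
/west.ge/ — σ1 onset /w/, coda /st/ (2C) ok; σ2 onset /g/, coda /∅/ ok → permitted
/zuv.vofg/ — violates constraint 5: adjacent identical consonants /vv/ → not permitted
/doz/ — violates constraint 4: word begins with /d/ → not permitted
/ze.ped/ — violates constraint 3: syllable 2 coda contains /d/ → not permitted
/fufvt/ — violates constraint 1: syllable 1 coda /fvt/ has 3 consonants (> 2) → not permitted
Permitted: /west.ge/ → 1.

1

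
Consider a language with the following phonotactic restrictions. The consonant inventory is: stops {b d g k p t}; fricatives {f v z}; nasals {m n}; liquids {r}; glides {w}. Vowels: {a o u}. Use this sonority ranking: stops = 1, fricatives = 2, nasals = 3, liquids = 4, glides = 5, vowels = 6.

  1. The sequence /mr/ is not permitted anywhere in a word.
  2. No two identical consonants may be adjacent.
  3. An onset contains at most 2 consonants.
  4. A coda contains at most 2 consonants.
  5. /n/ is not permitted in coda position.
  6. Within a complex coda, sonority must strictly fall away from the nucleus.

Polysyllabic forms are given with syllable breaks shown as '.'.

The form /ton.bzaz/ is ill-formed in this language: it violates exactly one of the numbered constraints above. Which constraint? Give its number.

5

/ton.bzaz/: syllable 1 coda contains /n/.
This is a violation of constraint 5: "/n/ is not permitted in coda position."
The remaining constraints (1, 2, 3, 4, 6) are satisfied.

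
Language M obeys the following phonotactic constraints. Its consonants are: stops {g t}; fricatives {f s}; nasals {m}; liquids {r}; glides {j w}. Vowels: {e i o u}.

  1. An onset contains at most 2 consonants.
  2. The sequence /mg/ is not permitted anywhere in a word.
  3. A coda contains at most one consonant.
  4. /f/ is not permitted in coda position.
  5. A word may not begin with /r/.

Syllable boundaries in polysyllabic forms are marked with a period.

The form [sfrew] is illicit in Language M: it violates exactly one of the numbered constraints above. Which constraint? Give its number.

1

[sfrew]: syllable 1 onset /sfr/ has 3 consonants (> 2).
This is a violation of constraint 1: "An onset contains at most 2 consonants."
The remaining constraints (2, 3, 4, 5) are satisfied.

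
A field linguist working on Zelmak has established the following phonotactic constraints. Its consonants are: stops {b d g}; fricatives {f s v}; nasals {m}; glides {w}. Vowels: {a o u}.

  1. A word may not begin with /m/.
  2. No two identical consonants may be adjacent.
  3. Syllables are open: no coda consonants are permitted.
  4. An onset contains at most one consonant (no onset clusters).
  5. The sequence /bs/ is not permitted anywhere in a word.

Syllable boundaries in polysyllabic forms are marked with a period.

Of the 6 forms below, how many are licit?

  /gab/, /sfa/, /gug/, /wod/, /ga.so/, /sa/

/gab/ — violates constraint 3: syllable 1 coda /b/ has 1 consonant (> 0) → illicit
/sfa/ — violates constraint 4: syllable 1 onset /sf/ has 2 consonants (> 1) → illicit
/gug/ — violates constraint 3: syllable 1 coda /g/ has 1 consonant (> 0) → illicit
/wod/ — violates constraint 3: syllable 1 coda /d/ has 1 consonant (> 0) → illicit
/ga.so/ — σ1 onset /g/, coda /∅/ ok; σ2 onset /s/, coda /∅/ ok → licit
/sa/ — σ1 onset /s/, coda /∅/ ok → licit
Licit: /ga.so/, /sa/ → 2.

2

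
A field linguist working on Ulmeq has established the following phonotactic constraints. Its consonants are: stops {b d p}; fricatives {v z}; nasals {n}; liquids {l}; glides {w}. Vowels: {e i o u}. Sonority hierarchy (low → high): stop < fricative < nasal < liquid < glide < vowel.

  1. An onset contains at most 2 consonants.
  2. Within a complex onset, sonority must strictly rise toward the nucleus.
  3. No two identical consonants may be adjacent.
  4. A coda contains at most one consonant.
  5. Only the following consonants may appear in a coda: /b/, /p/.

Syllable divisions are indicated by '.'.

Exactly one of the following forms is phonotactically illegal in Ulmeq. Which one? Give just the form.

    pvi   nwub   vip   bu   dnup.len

pvi — σ1 onset /pv/ (1→2 rises), coda /∅/ ok → phonotactically legal
nwub — σ1 onset /nw/ (3→5 rises), coda /b/ ok → phonotactically legal
vip — σ1 onset /v/, coda /p/ ok → phonotactically legal
bu — σ1 onset /b/, coda /∅/ ok → phonotactically legal
dnup.len — violates constraint 5: syllable 2 coda contains /n/, which is not a licensed coda consonant → phonotactically illegal

dnup.len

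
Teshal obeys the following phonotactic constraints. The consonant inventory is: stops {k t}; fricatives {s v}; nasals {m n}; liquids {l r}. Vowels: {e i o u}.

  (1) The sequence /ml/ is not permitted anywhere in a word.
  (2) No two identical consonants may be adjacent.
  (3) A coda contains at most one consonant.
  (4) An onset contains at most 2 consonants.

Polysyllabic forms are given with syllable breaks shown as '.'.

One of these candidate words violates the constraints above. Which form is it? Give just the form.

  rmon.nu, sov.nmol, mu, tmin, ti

rmon.nu

rmon.nu — violates constraint 2: adjacent identical consonants /nn/ → phonotactically illegal
sov.nmol — σ1 onset /s/, coda /v/ ok; σ2 onset /nm/ (2C), coda /l/ ok → phonotactically legal
mu — σ1 onset /m/, coda /∅/ ok → phonotactically legal
tmin — σ1 onset /tm/ (2C), coda /n/ ok → phonotactically legal
ti — σ1 onset /t/, coda /∅/ ok → phonotactically legal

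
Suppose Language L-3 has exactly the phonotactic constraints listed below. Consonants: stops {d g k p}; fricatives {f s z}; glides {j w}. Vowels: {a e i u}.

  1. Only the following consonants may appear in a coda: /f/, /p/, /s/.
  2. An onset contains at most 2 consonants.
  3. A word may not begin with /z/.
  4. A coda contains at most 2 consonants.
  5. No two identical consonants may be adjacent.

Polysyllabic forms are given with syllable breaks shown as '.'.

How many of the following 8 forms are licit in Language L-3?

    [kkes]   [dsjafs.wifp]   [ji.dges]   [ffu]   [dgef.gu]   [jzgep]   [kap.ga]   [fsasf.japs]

4

[kkes] — violates constraint 5: adjacent identical consonants /kk/ → illicit
[dsjafs.wifp] — violates constraint 2: syllable 1 onset /dsj/ has 3 consonants (> 2) → illicit
[ji.dges] — σ1 onset /j/, coda /∅/ ok; σ2 onset /dg/ (2C), coda /s/ ok → licit
[ffu] — violates constraint 5: adjacent identical consonants /ff/ → illicit
[dgef.gu] — σ1 onset /dg/ (2C), coda /f/ ok; σ2 onset /g/, coda /∅/ ok → licit
[jzgep] — violates constraint 2: syllable 1 onset /jzg/ has 3 consonants (> 2) → illicit
[kap.ga] — σ1 onset /k/, coda /p/ ok; σ2 onset /g/, coda /∅/ ok → licit
[fsasf.japs] — σ1 onset /fs/ (2C), coda /sf/ (2C) ok; σ2 onset /j/, coda /ps/ (2C) ok → licit
Licit: [ji.dges], [dgef.gu], [kap.ga], [fsasf.japs] → 4.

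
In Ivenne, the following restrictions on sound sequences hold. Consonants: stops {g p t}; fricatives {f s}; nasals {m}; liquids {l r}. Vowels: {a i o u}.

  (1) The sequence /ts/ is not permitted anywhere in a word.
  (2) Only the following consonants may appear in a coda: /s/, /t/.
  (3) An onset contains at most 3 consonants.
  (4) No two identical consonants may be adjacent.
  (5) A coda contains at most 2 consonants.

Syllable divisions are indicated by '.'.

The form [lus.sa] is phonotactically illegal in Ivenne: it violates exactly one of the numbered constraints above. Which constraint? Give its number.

[lus.sa]: adjacent identical consonants /ss/.
This is a violation of constraint 4: "No two identical consonants may be adjacent."
The remaining constraints (1, 2, 3, 5) are satisfied.

4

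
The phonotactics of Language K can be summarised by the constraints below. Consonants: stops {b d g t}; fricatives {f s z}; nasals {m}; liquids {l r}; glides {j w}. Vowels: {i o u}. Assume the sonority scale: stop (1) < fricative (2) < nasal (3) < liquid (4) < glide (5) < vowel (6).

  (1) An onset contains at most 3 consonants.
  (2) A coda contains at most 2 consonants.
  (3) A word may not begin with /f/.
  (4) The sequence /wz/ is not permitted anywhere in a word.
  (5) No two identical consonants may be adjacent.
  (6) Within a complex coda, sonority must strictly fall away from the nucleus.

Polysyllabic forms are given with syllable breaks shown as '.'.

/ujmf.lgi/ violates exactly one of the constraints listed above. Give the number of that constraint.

/ujmf.lgi/: syllable 1 coda /jmf/ has 3 consonants (> 2).
This is a violation of constraint 2: "A coda contains at most 2 consonants."
The remaining constraints (1, 3, 4, 5, 6) are satisfied.

2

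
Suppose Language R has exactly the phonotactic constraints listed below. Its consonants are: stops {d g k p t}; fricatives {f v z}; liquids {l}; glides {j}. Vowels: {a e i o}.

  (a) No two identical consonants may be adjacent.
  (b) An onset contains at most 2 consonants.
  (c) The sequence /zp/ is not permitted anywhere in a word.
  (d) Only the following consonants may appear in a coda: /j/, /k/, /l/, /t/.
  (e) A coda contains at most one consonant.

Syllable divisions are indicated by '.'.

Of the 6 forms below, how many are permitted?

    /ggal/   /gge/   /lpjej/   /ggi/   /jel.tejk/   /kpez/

0

/ggal/ — violates constraint (a): adjacent identical consonants /gg/ → not permitted
/gge/ — violates constraint (a): adjacent identical consonants /gg/ → not permitted
/lpjej/ — violates constraint (b): syllable 1 onset /lpj/ has 3 consonants (> 2) → not permitted
/ggi/ — violates constraint (a): adjacent identical consonants /gg/ → not permitted
/jel.tejk/ — violates constraint (e): syllable 2 coda /jk/ has 2 consonants (> 1) → not permitted
/kpez/ — violates constraint (d): syllable 1 coda contains /z/, which is not a licensed coda consonant → not permitted
No form is permitted → 0.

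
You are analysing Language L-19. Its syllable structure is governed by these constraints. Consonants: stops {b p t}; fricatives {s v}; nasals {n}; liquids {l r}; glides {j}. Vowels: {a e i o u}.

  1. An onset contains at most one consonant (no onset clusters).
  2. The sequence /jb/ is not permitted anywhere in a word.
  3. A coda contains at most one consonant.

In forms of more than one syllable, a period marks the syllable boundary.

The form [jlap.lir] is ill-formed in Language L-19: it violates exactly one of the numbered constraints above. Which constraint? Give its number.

1

[jlap.lir]: syllable 1 onset /jl/ has 2 consonants (> 1).
This is a violation of constraint 1: "An onset contains at most one consonant (no onset clusters)."
The remaining constraints (2, 3) are satisfied.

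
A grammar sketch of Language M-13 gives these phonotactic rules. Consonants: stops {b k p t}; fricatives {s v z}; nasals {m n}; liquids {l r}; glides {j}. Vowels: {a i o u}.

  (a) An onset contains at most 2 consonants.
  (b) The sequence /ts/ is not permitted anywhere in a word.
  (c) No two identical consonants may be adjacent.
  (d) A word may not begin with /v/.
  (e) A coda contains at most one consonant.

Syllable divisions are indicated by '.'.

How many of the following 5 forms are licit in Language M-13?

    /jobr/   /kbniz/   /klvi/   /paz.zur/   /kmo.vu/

/jobr/ — violates constraint (e): syllable 1 coda /br/ has 2 consonants (> 1) → illicit
/kbniz/ — violates constraint (a): syllable 1 onset /kbn/ has 3 consonants (> 2) → illicit
/klvi/ — violates constraint (a): syllable 1 onset /klv/ has 3 consonants (> 2) → illicit
/paz.zur/ — violates constraint (c): adjacent identical consonants /zz/ → illicit
/kmo.vu/ — σ1 onset /km/ (2C), coda /∅/ ok; σ2 onset /v/, coda /∅/ ok → licit
Licit: /kmo.vu/ → 1.

1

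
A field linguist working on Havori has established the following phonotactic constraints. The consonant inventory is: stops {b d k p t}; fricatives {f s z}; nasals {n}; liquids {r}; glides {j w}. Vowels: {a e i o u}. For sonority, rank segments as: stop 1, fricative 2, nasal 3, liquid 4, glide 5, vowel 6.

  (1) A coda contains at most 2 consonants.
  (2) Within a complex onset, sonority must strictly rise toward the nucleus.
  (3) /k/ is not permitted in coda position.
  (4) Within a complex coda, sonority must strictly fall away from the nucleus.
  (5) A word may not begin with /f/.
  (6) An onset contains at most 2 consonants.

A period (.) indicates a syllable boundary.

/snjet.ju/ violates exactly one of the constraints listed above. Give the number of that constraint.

/snjet.ju/: syllable 1 onset /snj/ has 3 consonants (> 2).
This is a violation of constraint 6: "An onset contains at most 2 consonants."
The remaining constraints (1, 2, 3, 4, 5) are satisfied.

6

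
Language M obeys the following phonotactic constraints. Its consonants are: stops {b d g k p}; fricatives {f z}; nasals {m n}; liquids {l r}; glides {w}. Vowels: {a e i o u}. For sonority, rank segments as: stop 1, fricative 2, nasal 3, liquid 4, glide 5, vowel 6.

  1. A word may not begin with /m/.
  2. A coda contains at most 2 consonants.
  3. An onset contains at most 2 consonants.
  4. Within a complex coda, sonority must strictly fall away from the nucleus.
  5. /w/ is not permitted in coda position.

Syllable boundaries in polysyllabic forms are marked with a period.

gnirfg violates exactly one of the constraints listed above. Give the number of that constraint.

gnirfg: syllable 1 coda /rfg/ has 3 consonants (> 2).
This is a violation of constraint 2: "A coda contains at most 2 consonants."
The remaining constraints (1, 3, 4, 5) are satisfied.

2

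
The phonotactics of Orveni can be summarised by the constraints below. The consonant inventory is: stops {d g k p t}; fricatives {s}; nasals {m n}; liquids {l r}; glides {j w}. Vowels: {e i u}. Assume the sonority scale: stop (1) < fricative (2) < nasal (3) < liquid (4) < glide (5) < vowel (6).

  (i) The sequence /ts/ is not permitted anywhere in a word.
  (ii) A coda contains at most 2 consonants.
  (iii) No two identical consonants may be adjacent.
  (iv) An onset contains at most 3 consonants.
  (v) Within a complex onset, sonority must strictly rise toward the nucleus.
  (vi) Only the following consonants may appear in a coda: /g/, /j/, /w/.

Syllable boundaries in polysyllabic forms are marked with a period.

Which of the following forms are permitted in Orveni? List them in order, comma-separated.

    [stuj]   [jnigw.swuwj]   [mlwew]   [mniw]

[mlwew]

[stuj] — violates constraint (v): syllable 1 onset /st/: /s/ (fricative, 2) → /t/ (stop, 1) does not rise → not permitted
[jnigw.swuwj] — violates constraint (v): syllable 1 onset /jn/: /j/ (glide, 5) → /n/ (nasal, 3) does not rise → not permitted
[mlwew] — σ1 onset /mlw/ (3→4→5 rises), coda /w/ ok → permitted
[mniw] — violates constraint (v): syllable 1 onset /mn/: /m/ (nasal, 3) → /n/ (nasal, 3) does not rise → not permitted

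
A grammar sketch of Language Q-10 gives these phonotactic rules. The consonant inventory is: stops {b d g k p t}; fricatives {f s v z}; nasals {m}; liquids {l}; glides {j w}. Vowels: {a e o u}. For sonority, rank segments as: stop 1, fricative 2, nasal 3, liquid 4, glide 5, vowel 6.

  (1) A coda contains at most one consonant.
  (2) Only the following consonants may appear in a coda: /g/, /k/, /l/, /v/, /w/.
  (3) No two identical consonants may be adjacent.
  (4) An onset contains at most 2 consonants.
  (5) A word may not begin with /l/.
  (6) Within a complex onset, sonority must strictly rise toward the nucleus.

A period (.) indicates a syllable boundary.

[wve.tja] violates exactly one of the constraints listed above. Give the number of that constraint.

[wve.tja]: syllable 1 onset /wv/: /w/ (glide, 5) → /v/ (fricative, 2) does not rise.
This is a violation of constraint 6: "Within a complex onset, sonority must strictly rise toward the nucleus."
The remaining constraints (1, 2, 3, 4, 5) are satisfied.

6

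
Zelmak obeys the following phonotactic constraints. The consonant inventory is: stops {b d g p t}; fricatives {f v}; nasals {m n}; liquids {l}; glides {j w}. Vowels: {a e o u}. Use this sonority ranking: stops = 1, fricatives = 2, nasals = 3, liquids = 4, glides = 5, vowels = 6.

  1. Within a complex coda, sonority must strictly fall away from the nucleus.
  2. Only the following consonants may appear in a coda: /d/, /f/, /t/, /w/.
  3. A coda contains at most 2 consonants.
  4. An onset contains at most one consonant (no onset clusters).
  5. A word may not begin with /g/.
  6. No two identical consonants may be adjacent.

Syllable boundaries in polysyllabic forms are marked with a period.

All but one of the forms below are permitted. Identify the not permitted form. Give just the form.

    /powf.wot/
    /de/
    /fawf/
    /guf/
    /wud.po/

/guf/

/powf.wot/ — σ1 onset /p/, coda /wf/ (5→2 falls) ok; σ2 onset /w/, coda /t/ ok → permitted
/de/ — σ1 onset /d/, coda /∅/ ok → permitted
/fawf/ — σ1 onset /f/, coda /wf/ (5→2 falls) ok → permitted
/guf/ — violates constraint 5: word begins with /g/ → not permitted
/wud.po/ — σ1 onset /w/, coda /d/ ok; σ2 onset /p/, coda /∅/ ok → permitted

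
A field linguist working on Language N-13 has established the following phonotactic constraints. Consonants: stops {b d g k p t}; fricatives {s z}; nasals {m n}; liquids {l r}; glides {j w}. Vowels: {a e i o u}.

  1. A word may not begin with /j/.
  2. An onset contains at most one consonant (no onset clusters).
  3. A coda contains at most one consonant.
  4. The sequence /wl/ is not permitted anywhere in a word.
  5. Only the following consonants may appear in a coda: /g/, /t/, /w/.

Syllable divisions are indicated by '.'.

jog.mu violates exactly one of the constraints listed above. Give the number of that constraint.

jog.mu: word begins with /j/.
This is a violation of constraint 1: "A word may not begin with /j/."
The remaining constraints (2, 3, 4, 5) are satisfied.

1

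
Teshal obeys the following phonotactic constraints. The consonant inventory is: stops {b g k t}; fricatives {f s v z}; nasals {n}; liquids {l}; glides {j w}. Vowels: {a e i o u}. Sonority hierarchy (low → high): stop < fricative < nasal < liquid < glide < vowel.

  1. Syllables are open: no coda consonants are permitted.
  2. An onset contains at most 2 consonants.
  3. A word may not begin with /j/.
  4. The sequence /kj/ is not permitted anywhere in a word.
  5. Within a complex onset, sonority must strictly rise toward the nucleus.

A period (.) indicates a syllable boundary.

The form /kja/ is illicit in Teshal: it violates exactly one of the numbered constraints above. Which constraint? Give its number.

4

/kja/: contains banned sequence /kj/.
This is a violation of constraint 4: "The sequence /kj/ is not permitted anywhere in a word."
The remaining constraints (1, 2, 3, 5) are satisfied.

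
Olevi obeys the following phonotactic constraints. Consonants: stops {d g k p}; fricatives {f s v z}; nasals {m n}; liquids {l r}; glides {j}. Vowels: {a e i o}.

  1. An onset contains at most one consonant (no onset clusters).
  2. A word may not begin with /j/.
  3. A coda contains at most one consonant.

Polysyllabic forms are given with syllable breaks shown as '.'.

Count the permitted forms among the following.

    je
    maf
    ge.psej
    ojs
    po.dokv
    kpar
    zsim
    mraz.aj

1

je — violates constraint 2: word begins with /j/ → not permitted
maf — σ1 onset /m/, coda /f/ ok → permitted
ge.psej — violates constraint 1: syllable 2 onset /ps/ has 2 consonants (> 1) → not permitted
ojs — violates constraint 3: syllable 1 coda /js/ has 2 consonants (> 1) → not permitted
po.dokv — violates constraint 3: syllable 2 coda /kv/ has 2 consonants (> 1) → not permitted
kpar — violates constraint 1: syllable 1 onset /kp/ has 2 consonants (> 1) → not permitted
zsim — violates constraint 1: syllable 1 onset /zs/ has 2 consonants (> 1) → not permitted
mraz.aj — violates constraint 1: syllable 1 onset /mr/ has 2 consonants (> 1) → not permitted
Permitted: maf → 1.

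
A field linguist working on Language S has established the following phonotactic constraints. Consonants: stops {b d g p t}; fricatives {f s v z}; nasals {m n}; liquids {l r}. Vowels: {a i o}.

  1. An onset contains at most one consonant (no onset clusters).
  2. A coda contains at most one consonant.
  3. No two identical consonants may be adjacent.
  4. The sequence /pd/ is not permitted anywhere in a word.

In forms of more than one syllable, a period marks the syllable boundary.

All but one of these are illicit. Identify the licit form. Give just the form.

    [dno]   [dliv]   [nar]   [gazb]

[dno] — violates constraint 1: syllable 1 onset /dn/ has 2 consonants (> 1) → illicit
[dliv] — violates constraint 1: syllable 1 onset /dl/ has 2 consonants (> 1) → illicit
[nar] — σ1 onset /n/, coda /r/ ok → licit
[gazb] — violates constraint 2: syllable 1 coda /zb/ has 2 consonants (> 1) → illicit

[nar]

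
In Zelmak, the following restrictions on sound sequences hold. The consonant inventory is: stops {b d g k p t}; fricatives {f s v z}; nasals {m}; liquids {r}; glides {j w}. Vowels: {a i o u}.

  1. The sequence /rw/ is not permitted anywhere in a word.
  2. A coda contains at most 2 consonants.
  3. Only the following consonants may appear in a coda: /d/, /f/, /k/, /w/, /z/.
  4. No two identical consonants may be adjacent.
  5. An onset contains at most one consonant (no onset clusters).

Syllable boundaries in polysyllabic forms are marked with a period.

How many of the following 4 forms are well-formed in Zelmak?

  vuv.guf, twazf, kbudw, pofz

vuv.guf — violates constraint 3: syllable 1 coda contains /v/, which is not a licensed coda consonant → ill-formed
twazf — violates constraint 5: syllable 1 onset /tw/ has 2 consonants (> 1) → ill-formed
kbudw — violates constraint 5: syllable 1 onset /kb/ has 2 consonants (> 1) → ill-formed
pofz — σ1 onset /p/, coda /fz/ (2C) ok → well-formed
Well-formed: pofz → 1.

1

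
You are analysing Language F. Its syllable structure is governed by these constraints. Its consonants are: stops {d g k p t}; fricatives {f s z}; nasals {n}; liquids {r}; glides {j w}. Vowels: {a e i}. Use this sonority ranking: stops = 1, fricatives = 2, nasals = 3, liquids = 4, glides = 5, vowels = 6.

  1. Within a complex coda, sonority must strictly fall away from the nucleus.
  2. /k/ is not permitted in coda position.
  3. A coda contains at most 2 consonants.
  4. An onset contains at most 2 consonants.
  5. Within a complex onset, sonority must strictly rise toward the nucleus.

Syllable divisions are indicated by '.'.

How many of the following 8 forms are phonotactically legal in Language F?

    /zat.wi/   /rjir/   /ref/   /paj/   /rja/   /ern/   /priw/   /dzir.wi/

8

/zat.wi/ — σ1 onset /z/, coda /t/ ok; σ2 onset /w/, coda /∅/ ok → phonotactically legal
/rjir/ — σ1 onset /rj/ (4→5 rises), coda /r/ ok → phonotactically legal
/ref/ — σ1 onset /r/, coda /f/ ok → phonotactically legal
/paj/ — σ1 onset /p/, coda /j/ ok → phonotactically legal
/rja/ — σ1 onset /rj/ (4→5 rises), coda /∅/ ok → phonotactically legal
/ern/ — σ1 onset /∅/, coda /rn/ (4→3 falls) ok → phonotactically legal
/priw/ — σ1 onset /pr/ (1→4 rises), coda /w/ ok → phonotactically legal
/dzir.wi/ — σ1 onset /dz/ (1→2 rises), coda /r/ ok; σ2 onset /w/, coda /∅/ ok → phonotactically legal
Phonotactically legal: /zat.wi/, /rjir/, /ref/, /paj/, /rja/, /ern/, /priw/, /dzir.wi/ → 8.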